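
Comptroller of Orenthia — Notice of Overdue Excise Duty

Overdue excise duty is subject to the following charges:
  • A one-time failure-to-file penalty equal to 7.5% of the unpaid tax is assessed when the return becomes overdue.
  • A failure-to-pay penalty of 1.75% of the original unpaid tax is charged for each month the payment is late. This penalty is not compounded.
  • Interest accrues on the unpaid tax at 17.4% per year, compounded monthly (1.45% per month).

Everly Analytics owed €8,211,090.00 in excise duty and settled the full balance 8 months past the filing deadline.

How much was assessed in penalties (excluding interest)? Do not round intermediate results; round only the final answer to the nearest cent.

Failure-to-file penalty: 7.5% × €8,211,090.00 = €615,831.75
Failure-to-pay penalty: 8 × 1.75% × €8,211,090.00 = €1,149,552.60
Total penalty = €615,831.75 + €1,149,552.60 = €1,765,384.35

€1,765,384.35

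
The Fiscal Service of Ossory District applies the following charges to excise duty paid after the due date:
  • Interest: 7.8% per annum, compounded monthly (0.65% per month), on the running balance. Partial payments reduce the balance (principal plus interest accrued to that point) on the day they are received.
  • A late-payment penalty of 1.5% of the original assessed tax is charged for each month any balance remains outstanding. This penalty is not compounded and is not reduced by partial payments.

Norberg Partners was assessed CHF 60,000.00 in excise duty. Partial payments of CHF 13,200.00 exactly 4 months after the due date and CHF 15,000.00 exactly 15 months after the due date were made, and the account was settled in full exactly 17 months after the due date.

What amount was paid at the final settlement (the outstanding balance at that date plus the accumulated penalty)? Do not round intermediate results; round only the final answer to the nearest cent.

Balance at month 4: CHF 60,000.0000 × (1 + 0.0065)^4 = CHF 61,575.2760…
After CHF 13,200.00 payment: CHF 61,575.2760… − CHF 13,200.00 = CHF 48,375.2760…
Balance at month 15: CHF 48,375.2760… × (1 + 0.0065)^11 = CHF 51,948.7411…
After CHF 15,000.00 payment: CHF 51,948.7411… − CHF 15,000.00 = CHF 36,948.7411…
Balance at month 17: CHF 36,948.7411… × (1 + 0.0065)^2 = CHF 37,430.6358…
Penalty: 17 × 1.5% × CHF 60,000.00 = CHF 15,300.00
Final settlement = outstanding balance + penalty = CHF 37,430.6358… + CHF 15,300.00 = CHF 52,730.64

CHF 52,730.64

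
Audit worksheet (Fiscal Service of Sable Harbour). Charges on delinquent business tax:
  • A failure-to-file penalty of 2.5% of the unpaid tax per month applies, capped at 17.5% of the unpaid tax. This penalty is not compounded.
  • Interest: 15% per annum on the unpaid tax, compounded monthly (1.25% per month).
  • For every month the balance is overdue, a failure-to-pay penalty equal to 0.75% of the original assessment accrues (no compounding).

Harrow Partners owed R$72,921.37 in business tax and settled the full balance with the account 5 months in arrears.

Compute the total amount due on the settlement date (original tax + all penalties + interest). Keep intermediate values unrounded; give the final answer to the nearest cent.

Failure-to-file: 5 × 2.5% × R$72,921.37 = R$9,115.17… (under the 17.5% cap)
Failure-to-pay penalty = 0.75% × R$72,921.37 × 5 mo = R$2,734.55…
Interest: R$72,921.37 × ((1 + 0.0125)^5 − 1) = R$72,921.37 × 0.0640822… = R$4,672.9584…
Total = R$72,921.37 + R$11,849.7226… + R$4,672.9584… = R$89,444.05

R$89,444.05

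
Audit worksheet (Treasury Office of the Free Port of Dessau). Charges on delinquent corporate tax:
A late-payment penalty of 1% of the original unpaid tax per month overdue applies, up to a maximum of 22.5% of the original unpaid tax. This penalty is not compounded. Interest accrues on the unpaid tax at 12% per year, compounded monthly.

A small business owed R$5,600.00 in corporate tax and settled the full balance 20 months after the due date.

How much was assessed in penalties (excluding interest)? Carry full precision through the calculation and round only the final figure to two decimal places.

Penalty: 20 × 1% × R$5,600.00 = R$1,120.00 (below the 22.5% cap of R$1,260.00)

R$1,120.00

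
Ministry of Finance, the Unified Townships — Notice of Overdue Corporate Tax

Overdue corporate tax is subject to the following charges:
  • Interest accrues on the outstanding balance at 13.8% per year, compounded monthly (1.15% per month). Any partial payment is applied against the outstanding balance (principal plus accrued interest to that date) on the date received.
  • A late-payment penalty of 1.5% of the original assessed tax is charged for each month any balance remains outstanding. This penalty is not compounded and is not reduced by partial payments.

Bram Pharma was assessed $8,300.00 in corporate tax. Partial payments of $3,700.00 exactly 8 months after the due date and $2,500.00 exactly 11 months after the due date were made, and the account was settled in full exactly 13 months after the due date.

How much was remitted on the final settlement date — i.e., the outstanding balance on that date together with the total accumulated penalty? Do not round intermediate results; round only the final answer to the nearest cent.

$4,773.15

Balance at month 8: $8,300.0000 × (1 + 0.0115)^8 = $9,095.0521…
After $3,700.00 payment: $9,095.0521… − $3,700.00 = $5,395.0521…
Balance at month 11: $5,395.0521… × (1 + 0.0115)^3 = $5,583.3300…
After $2,500.00 payment: $5,583.3300… − $2,500.00 = $3,083.3300…
Balance at month 13: $3,083.3300… × (1 + 0.0115)^2 = $3,154.6544…
Penalty: 13 × 1.5% × $8,300.00 = $1,618.50
Final settlement = outstanding balance + penalty = $3,154.6544… + $1,618.50 = $4,773.15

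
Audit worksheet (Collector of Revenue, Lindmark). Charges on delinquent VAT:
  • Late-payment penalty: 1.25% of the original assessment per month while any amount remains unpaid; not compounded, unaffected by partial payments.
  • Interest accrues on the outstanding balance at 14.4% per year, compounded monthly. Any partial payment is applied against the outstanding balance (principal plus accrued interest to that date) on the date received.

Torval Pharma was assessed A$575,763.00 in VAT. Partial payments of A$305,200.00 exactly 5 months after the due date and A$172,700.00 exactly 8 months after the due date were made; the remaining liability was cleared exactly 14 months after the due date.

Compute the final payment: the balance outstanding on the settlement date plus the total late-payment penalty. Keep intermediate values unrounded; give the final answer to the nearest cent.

A$255,866.58

Monthly rate = 14.4% ÷ 12 = 1.2%
Balance at month 5: A$575,763.0000 × (1 + 0.012)^5 = A$611,147.8877…
After A$305,200.00 payment: A$611,147.8877… − A$305,200.00 = A$305,947.8877…
Balance at month 8: A$305,947.8877… × (1 + 0.012)^3 = A$317,094.7099…
After A$172,700.00 payment: A$317,094.7099… − A$172,700.00 = A$144,394.7099…
Balance at month 14: A$144,394.7099… × (1 + 0.012)^6 = A$155,108.0570…
Penalty: 14 × 1.25% × A$575,763.00 = A$100,758.53…
Final settlement = outstanding balance + penalty = A$155,108.0570… + A$100,758.53… = A$255,866.58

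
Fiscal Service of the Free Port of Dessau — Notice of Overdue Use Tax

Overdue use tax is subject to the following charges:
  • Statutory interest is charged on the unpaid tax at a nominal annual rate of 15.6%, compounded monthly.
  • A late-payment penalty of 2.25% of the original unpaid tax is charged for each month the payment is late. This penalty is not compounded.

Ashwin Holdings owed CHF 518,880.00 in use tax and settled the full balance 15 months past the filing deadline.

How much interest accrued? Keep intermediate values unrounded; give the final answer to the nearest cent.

CHF 110,928.64

Interest (15.6%/yr ÷ 12 = 1.3%/month): CHF 518,880.00 × ((1 + 0.013)^15 − 1) = CHF 110,928.6364…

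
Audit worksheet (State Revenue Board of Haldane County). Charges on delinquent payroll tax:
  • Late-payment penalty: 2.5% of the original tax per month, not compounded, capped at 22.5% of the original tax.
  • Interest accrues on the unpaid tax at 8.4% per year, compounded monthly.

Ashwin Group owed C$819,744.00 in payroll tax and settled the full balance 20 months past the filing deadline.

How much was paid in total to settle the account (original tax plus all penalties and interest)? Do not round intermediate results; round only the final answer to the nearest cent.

C$1,126,912.67

Penalty (uncapped): 20 × 2.5% × C$819,744.00 = C$409,872.00; cap = 22.5% × C$819,744.00 = C$184,442.40 → penalty = C$184,442.40
Interest (8.4%/yr ÷ 12 = 0.7%/month): C$819,744.00 × ((1 + 0.007)^20 − 1) = C$122,726.2663…
Total = C$819,744.00 + C$184,442.4000 + C$122,726.2663… = C$1,126,912.67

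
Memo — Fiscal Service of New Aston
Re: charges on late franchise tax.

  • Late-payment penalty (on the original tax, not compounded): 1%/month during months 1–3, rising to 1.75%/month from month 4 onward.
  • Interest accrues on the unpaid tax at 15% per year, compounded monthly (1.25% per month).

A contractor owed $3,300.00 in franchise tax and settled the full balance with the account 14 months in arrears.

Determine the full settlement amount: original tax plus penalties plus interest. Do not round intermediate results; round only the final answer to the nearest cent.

Penalty, months 1–3: 3 × 1% × $3,300.00 = $99.00
Penalty, months 4–14: 11 × 1.75% × $3,300.00 = $635.25
Interest: $3,300.00 × ((1 + 0.0125)^14 − 1) = $3,300.00 × 0.1899547… = $626.8507…
Total = $3,300.00 + $734.2500 + $626.8507… = $4,661.10

$4,661.10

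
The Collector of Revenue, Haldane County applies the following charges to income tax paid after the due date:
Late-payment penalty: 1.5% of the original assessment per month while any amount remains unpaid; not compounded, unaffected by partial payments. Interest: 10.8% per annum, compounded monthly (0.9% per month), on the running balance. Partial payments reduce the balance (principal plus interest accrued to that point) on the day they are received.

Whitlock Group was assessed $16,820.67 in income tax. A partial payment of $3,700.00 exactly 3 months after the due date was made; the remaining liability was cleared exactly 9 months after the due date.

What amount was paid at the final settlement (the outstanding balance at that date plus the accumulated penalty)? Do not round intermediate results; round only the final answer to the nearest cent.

Balance at month 3: $16,820.6700 × (1 + 0.009)^3 = $17,278.9278…
After $3,700.00 payment: $17,278.9278… − $3,700.00 = $13,578.9278…
Balance at month 9: $13,578.9278… × (1 + 0.009)^6 = $14,328.8876…
Penalty: 9 × 1.5% × $16,820.67 = $2,270.79…
Final settlement = outstanding balance + penalty = $14,328.8876… + $2,270.79… = $16,599.68

$16,599.68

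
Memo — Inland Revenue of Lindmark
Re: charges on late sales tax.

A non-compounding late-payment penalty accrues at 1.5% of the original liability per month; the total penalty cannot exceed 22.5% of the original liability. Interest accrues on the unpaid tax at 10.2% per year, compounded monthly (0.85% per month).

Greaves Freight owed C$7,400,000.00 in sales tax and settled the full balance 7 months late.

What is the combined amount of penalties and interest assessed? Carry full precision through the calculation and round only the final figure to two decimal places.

C$1,228,688.07

Penalty: 7 × 1.5% × C$7,400,000.00 = C$777,000.00 (below the 22.5% cap of C$1,665,000.00)
Interest: C$7,400,000.00 × ((1 + 0.0085)^7 − 1) = C$7,400,000.00 × 0.0610389… = C$451,688.0673…
Penalties + interest = C$777,000.0000 + C$451,688.0673… = C$1,228,688.07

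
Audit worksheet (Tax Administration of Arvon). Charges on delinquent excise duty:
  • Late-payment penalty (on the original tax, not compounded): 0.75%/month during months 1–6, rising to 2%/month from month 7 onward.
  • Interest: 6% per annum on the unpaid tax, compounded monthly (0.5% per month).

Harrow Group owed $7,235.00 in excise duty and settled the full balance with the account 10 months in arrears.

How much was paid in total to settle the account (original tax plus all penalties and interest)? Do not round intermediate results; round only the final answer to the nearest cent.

Penalty, months 1–6: 6 × 0.75% × $7,235.00 = $325.58…
Penalty, months 7–10: 4 × 2% × $7,235.00 = $578.80
Interest: $7,235.00 × ((1 + 0.005)^10 − 1) = $7,235.00 × 0.0511401… = $369.9989…
Total = $7,235.00 + $904.3750 + $369.9989… = $8,509.37

$8,509.37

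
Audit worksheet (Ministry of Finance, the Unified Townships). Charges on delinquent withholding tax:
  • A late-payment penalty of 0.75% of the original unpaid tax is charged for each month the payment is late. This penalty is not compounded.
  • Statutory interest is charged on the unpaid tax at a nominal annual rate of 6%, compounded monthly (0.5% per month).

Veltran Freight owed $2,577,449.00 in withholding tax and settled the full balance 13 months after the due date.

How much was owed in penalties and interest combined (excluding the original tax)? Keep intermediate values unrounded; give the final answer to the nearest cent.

Late-payment penalty: 13 × 0.75% × $2,577,449.00 = $251,301.28…
Interest: $2,577,449.00 × ((1 + 0.005)^13 − 1) = $2,577,449.00 × 0.0669862… = $172,653.5166…
Penalties + interest = $251,301.2775 + $172,653.5166… = $423,954.79

$423,954.79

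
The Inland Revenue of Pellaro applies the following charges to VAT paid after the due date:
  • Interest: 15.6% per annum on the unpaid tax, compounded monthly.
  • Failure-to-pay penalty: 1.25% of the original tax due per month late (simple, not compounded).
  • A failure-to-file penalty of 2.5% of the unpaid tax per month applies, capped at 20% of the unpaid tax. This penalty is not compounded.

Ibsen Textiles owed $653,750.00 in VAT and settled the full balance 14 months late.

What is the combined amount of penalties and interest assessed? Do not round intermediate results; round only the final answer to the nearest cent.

$374,734.77

Failure-to-file: 14 × 2.5% × $653,750.00 = $228,812.50, capped at 20% × $653,750.00 = $130,750.00
Failure-to-pay penalty: 14 × 1.25% × $653,750.00 = $114,406.25
Interest (15.6%/yr ÷ 12 = 1.3%/month): $653,750.00 × ((1 + 0.013)^14 − 1) = $129,578.5164…
Penalties + interest = $245,156.2500 + $129,578.5164… = $374,734.77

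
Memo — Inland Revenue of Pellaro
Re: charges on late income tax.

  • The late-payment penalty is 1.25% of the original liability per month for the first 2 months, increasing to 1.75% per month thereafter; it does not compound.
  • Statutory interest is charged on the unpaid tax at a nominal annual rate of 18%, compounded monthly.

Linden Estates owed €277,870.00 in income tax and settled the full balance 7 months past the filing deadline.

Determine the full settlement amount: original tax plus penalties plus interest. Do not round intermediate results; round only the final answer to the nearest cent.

Penalty, months 1–2: 2 × 1.25% × €277,870.00 = €6,946.75
Penalty, months 3–7: 5 × 1.75% × €277,870.00 = €24,313.63…
Interest (18%/yr ÷ 12 = 1.5%/month): €277,870.00 × ((1 + 0.015)^7 − 1) = €30,522.6059…
Total = €277,870.00 + €31,260.3750 + €30,522.6059… = €339,652.98

€339,652.98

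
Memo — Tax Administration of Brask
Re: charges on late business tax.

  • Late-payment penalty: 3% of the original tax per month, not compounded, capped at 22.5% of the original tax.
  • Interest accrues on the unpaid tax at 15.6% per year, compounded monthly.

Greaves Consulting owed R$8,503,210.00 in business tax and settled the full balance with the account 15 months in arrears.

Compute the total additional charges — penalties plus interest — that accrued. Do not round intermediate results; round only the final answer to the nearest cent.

Penalty (uncapped): 15 × 3% × R$8,503,210.00 = R$3,826,444.50; cap = 22.5% × R$8,503,210.00 = R$1,913,222.25 → penalty = R$1,913,222.25
Interest (15.6%/yr ÷ 12 = 1.3%/month): R$8,503,210.00 × ((1 + 0.013)^15 − 1) = R$1,817,856.7118…
Penalties + interest = R$1,913,222.2500 + R$1,817,856.7118… = R$3,731,078.96

R$3,731,078.96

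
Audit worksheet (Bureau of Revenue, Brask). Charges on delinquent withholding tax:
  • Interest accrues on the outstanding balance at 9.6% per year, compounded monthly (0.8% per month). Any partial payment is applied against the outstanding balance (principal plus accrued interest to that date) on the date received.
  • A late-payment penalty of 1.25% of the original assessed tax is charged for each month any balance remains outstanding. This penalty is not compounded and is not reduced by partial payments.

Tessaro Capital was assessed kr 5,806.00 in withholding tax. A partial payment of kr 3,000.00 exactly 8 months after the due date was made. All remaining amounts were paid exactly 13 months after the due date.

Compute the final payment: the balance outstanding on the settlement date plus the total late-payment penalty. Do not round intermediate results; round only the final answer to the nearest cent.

Balance at month 8: kr 5,806.0000 × (1 + 0.008)^8 = kr 6,188.1565…
After kr 3,000.00 payment: kr 6,188.1565… − kr 3,000.00 = kr 3,188.1565…
Balance at month 13: kr 3,188.1565… × (1 + 0.008)^5 = kr 3,317.7396…
Penalty: 13 × 1.25% × kr 5,806.00 = kr 943.48…
Final settlement = outstanding balance + penalty = kr 3,317.7396… + kr 943.48… = kr 4,261.21

kr 4,261.21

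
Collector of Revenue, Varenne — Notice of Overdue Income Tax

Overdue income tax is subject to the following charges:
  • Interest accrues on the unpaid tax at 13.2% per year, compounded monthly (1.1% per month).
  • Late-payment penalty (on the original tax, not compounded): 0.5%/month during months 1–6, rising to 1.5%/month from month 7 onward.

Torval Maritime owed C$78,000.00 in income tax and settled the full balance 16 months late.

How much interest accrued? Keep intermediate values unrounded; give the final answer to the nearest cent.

C$14,920.83

Interest: C$78,000.00 × ((1 + 0.011)^16 − 1) = C$78,000.00 × 0.1912927… = C$14,920.8325…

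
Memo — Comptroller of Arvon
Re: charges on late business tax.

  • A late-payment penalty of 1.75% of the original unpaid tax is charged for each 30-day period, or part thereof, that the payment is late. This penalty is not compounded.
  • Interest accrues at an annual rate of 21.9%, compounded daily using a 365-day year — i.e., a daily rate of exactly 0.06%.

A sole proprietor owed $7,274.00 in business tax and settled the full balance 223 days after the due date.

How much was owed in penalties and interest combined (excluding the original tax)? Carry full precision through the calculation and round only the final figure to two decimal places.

$2,059.40

Penalty periods: ⌈223/30⌉ = 8; penalty = 8 × 1.75% × $7,274.00 = $1,018.36
Interest: $7,274.00 × ((1 + 0.0006)^223 − 1) = $7,274.00 × 0.14311830… = $1,041.0425…
Penalties + interest = $1,018.3600 + $1,041.0425… = $2,059.40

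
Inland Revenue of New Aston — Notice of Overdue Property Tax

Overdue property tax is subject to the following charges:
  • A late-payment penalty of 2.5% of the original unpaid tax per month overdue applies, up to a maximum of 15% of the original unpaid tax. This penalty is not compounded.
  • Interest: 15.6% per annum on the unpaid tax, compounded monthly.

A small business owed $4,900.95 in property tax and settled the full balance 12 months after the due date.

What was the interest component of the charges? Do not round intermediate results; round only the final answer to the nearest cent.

Interest (15.6%/yr ÷ 12 = 1.3%/month): $4,900.95 × ((1 + 0.013)^12 − 1) = $821.6530…

$821.65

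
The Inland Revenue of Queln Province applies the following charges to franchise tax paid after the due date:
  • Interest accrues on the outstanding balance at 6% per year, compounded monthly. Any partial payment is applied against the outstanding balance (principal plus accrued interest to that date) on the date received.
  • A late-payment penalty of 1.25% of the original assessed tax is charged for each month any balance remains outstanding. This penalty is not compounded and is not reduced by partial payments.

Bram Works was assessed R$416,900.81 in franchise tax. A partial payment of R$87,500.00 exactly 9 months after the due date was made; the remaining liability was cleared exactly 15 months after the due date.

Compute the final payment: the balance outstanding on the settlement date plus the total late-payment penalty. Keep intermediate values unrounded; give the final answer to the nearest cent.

Monthly rate = 6% ÷ 12 = 0.5%
Balance at month 9: R$416,900.8100 × (1 + 0.005)^9 = R$436,040.9676…
After R$87,500.00 payment: R$436,040.9676… − R$87,500.00 = R$348,540.9676…
Balance at month 15: R$348,540.9676… × (1 + 0.005)^6 = R$359,128.7742…
Penalty: 15 × 1.25% × R$416,900.81 = R$78,168.90…
Final settlement = outstanding balance + penalty = R$359,128.7742… + R$78,168.90… = R$437,297.68

R$437,297.68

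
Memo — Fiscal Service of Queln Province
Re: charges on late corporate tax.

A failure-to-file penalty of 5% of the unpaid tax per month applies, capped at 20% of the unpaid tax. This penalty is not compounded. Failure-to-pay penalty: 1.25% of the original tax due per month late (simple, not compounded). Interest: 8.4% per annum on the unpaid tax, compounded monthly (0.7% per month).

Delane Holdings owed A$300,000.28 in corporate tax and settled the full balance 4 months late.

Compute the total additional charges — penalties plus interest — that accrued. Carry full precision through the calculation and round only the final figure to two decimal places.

A$83,488.69

Failure-to-file: 4 × 5% × A$300,000.28 = A$60,000.06…, capped at 20% × A$300,000.28 = A$60,000.06…
Failure-to-pay penalty = 1.25% × A$300,000.28 × 4 mo = A$15,000.01…
Interest: A$300,000.28 × ((1 + 0.007)^4 − 1) = A$300,000.28 × 0.0282954… = A$8,488.6202…
Penalties + interest = A$75,000.0700 + A$8,488.6202… = A$83,488.69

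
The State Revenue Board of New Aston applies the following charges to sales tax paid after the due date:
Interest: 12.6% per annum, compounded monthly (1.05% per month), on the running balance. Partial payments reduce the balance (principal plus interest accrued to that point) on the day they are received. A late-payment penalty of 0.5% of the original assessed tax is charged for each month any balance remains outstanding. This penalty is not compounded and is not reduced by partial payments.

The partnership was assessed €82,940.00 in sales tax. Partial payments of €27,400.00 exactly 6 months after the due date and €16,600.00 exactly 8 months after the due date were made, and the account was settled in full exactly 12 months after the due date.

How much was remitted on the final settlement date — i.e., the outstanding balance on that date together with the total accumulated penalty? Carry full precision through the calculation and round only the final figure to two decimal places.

€52,511.57

Balance at month 6: €82,940.0000 × (1 + 0.0105)^6 = €88,304.3175…
After €27,400.00 payment: €88,304.3175… − €27,400.00 = €60,904.3175…
Balance at month 8: €60,904.3175… × (1 + 0.0105)^2 = €62,190.0228…
After €16,600.00 payment: €62,190.0228… − €16,600.00 = €45,590.0228…
Balance at month 12: €45,590.0228… × (1 + 0.0105)^4 = €47,535.1733…
Penalty: 12 × 0.5% × €82,940.00 = €4,976.40
Final settlement = outstanding balance + penalty = €47,535.1733… + €4,976.40 = €52,511.57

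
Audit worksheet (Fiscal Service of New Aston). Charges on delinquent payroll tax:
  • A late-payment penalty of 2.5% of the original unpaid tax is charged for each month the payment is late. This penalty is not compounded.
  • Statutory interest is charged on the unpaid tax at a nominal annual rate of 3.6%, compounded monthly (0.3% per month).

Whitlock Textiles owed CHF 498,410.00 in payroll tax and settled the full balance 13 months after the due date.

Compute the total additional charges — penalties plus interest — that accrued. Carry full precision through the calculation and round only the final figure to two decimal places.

Late-payment penalty = 2.5% × CHF 498,410.00 × 13 mo = CHF 161,983.25
Interest: CHF 498,410.00 × ((1 + 0.003)^13 − 1) = CHF 498,410.00 × 0.0397098… = CHF 19,791.7516…
Penalties + interest = CHF 161,983.2500 + CHF 19,791.7516… = CHF 181,775.00

CHF 181,775.00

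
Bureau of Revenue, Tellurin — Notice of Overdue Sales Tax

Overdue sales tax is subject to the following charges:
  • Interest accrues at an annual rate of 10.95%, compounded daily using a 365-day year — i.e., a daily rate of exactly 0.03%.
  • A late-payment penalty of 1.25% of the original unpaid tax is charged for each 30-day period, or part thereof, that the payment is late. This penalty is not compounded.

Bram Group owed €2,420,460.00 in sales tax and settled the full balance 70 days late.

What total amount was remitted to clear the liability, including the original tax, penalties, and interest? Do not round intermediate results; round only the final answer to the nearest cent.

Penalty periods: ⌈70/30⌉ = 3; penalty = 3 × 1.25% × €2,420,460.00 = €90,767.25
Interest: €2,420,460.00 × ((1 + 0.0003)^70 − 1) = €2,420,460.00 × 0.02121884… = €51,359.3424…
Total = €2,420,460.00 + €90,767.2500 + €51,359.3424… = €2,562,586.59

€2,562,586.59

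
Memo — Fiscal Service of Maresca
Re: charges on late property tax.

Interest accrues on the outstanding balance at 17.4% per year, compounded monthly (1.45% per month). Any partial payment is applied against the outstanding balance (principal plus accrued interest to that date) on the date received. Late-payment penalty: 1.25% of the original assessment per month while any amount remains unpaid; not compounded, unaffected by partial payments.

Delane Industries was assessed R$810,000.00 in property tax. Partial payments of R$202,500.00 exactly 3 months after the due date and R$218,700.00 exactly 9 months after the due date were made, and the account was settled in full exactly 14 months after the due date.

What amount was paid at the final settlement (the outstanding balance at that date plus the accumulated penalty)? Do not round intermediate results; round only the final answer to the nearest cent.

R$660,345.72

Balance at month 3: R$810,000.0000 × (1 + 0.0145)^3 = R$845,748.3769…
After R$202,500.00 payment: R$845,748.3769… − R$202,500.00 = R$643,248.3769…
Balance at month 9: R$643,248.3769… × (1 + 0.0145)^6 = R$701,279.2797…
After R$218,700.00 payment: R$701,279.2797… − R$218,700.00 = R$482,579.2797…
Balance at month 14: R$482,579.2797… × (1 + 0.0145)^5 = R$518,595.7194…
Penalty: 14 × 1.25% × R$810,000.00 = R$141,750.00
Final settlement = outstanding balance + penalty = R$518,595.7194… + R$141,750.00 = R$660,345.72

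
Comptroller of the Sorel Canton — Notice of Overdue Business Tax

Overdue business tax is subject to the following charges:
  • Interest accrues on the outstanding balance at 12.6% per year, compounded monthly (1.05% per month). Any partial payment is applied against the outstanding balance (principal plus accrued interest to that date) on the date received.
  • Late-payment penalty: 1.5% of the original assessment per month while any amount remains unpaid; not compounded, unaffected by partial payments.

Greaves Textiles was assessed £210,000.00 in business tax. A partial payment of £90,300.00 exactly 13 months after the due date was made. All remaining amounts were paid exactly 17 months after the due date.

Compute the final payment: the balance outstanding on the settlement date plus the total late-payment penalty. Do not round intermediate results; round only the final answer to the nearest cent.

Balance at month 13: £210,000.0000 × (1 + 0.0105)^13 = £240,542.2820…
After £90,300.00 payment: £240,542.2820… − £90,300.00 = £150,242.2820…
Balance at month 17: £150,242.2820… × (1 + 0.0105)^4 = £156,652.5407…
Penalty: 17 × 1.5% × £210,000.00 = £53,550.00
Final settlement = outstanding balance + penalty = £156,652.5407… + £53,550.00 = £210,202.54

£210,202.54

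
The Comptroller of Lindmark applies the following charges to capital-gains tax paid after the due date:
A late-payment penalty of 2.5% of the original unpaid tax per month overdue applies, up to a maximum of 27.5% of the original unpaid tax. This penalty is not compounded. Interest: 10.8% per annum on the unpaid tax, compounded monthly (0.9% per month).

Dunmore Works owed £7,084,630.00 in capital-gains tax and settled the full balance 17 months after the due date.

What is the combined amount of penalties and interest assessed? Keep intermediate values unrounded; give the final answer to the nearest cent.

£3,113,891.18

Penalty (uncapped): 17 × 2.5% × £7,084,630.00 = £3,010,967.75; cap = 27.5% × £7,084,630.00 = £1,948,273.25 → penalty = £1,948,273.25
Interest: £7,084,630.00 × ((1 + 0.009)^17 − 1) = £7,084,630.00 × 0.1645277… = £1,165,617.9306…
Penalties + interest = £1,948,273.2500 + £1,165,617.9306… = £3,113,891.18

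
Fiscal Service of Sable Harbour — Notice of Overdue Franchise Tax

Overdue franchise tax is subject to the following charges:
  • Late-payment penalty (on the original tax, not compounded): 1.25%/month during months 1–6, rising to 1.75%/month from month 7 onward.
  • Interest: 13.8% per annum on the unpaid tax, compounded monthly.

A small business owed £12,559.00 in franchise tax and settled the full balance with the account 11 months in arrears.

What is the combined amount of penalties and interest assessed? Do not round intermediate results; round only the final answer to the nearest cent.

Penalty, months 1–6: 6 × 1.25% × £12,559.00 = £941.93…
Penalty, months 7–11: 5 × 1.75% × £12,559.00 = £1,098.91…
Interest (13.8%/yr ÷ 12 = 1.15%/month): £12,559.00 × ((1 + 0.0115)^11 − 1) = £1,683.2898…
Penalties + interest = £2,040.8375 + £1,683.2898… = £3,724.13

£3,724.13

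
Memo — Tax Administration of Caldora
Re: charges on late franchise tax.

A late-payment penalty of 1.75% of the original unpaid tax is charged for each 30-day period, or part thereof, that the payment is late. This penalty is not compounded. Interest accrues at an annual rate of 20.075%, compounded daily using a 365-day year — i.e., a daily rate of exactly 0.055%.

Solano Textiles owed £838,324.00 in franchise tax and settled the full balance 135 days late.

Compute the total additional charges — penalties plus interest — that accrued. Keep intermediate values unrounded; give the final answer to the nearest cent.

Penalty periods: ⌈135/30⌉ = 5; penalty = 5 × 1.75% × £838,324.00 = £73,353.35
Interest: £838,324.00 × ((1 + 0.00055)^135 − 1) = £838,324.00 × 0.07705406… = £64,596.2649…
Penalties + interest = £73,353.3500 + £64,596.2649… = £137,949.61

£137,949.61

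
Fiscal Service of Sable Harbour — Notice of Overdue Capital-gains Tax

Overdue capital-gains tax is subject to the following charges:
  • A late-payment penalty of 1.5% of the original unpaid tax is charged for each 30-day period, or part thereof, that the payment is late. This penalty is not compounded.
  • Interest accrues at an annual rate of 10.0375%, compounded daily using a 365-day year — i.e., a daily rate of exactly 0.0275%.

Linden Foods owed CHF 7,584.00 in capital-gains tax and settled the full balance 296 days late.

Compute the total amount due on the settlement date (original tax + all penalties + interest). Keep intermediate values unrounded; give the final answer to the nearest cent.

CHF 9,364.67

Penalty periods: ⌈296/30⌉ = 10; penalty = 10 × 1.5% × CHF 7,584.00 = CHF 1,137.60
Interest: CHF 7,584.00 × ((1 + 0.000275)^296 − 1) = CHF 7,584.00 × 0.08479259… = CHF 643.0670…
Total = CHF 7,584.00 + CHF 1,137.6000 + CHF 643.0670… = CHF 9,364.67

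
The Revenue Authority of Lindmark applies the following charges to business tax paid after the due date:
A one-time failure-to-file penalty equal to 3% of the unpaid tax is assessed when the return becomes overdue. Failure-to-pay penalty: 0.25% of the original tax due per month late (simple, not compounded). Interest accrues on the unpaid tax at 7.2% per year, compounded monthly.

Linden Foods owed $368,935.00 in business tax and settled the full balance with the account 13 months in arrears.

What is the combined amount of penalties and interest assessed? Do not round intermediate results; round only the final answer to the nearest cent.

Failure-to-file penalty: 3% × $368,935.00 = $11,068.05
Failure-to-pay penalty = 0.25% × $368,935.00 × 13 mo = $11,990.39…
Interest (7.2%/yr ÷ 12 = 0.6%/month): $368,935.00 × ((1 + 0.006)^13 − 1) = $29,836.0364…
Penalties + interest = $23,058.4375 + $29,836.0364… = $52,894.47

$52,894.47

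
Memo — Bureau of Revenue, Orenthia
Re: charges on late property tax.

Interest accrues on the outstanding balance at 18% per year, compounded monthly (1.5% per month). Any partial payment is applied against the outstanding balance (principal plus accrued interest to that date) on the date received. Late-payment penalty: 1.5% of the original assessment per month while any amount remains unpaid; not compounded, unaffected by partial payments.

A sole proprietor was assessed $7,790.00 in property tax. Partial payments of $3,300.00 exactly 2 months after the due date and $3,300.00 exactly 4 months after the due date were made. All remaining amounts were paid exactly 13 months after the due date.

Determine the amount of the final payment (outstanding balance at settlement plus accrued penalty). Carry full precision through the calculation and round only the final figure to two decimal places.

$3,312.21

Balance at month 2: $7,790.0000 × (1 + 0.015)^2 = $8,025.4528…
After $3,300.00 payment: $8,025.4528… − $3,300.00 = $4,725.4528…
Balance at month 4: $4,725.4528… × (1 + 0.015)^2 = $4,868.2796…
After $3,300.00 payment: $4,868.2796… − $3,300.00 = $1,568.2796…
Balance at month 13: $1,568.2796… × (1 + 0.015)^9 = $1,793.1551…
Penalty: 13 × 1.5% × $7,790.00 = $1,519.05
Final settlement = outstanding balance + penalty = $1,793.1551… + $1,519.05 = $3,312.21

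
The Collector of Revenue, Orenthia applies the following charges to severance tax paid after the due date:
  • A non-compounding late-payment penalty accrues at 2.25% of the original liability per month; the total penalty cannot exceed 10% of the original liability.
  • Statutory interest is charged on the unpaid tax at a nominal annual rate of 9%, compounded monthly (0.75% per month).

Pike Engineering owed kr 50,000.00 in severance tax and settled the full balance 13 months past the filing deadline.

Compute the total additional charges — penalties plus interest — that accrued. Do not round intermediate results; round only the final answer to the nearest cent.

Penalty (uncapped): 13 × 2.25% × kr 50,000.00 = kr 14,625.00; cap = 10% × kr 50,000.00 = kr 5,000.00 → penalty = kr 5,000.00
Interest: kr 50,000.00 × ((1 + 0.0075)^13 − 1) = kr 50,000.00 × 0.1020104… = kr 5,100.5225…
Penalties + interest = kr 5,000.0000 + kr 5,100.5225… = kr 10,100.52

kr 10,100.52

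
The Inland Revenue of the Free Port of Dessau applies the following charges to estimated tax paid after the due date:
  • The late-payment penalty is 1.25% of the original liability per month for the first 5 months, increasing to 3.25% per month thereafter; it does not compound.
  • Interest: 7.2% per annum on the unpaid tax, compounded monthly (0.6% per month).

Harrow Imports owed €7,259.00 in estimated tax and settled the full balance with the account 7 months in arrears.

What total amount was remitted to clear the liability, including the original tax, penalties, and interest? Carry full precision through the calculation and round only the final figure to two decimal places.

€8,494.94

Penalty, months 1–5: 5 × 1.25% × €7,259.00 = €453.69…
Penalty, months 6–7: 2 × 3.25% × €7,259.00 = €471.84…
Interest: €7,259.00 × ((1 + 0.006)^7 − 1) = €7,259.00 × 0.0427636… = €310.4210…
Total = €7,259.00 + €925.5225 + €310.4210… = €8,494.94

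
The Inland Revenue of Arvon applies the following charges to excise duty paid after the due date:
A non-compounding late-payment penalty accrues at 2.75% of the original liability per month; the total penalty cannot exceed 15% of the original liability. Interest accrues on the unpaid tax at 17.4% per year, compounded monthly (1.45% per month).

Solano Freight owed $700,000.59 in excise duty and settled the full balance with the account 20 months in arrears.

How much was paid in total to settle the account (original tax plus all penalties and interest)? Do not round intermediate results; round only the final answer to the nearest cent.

$1,038,554.07

Penalty (uncapped): 20 × 2.75% × $700,000.59 = $385,000.32…; cap = 15% × $700,000.59 = $105,000.09… → penalty = $105,000.09…
Interest: $700,000.59 × ((1 + 0.0145)^20 − 1) = $700,000.59 × 0.3336474… = $233,553.3871…
Total = $700,000.59 + $105,000.0885 + $233,553.3871… = $1,038,554.07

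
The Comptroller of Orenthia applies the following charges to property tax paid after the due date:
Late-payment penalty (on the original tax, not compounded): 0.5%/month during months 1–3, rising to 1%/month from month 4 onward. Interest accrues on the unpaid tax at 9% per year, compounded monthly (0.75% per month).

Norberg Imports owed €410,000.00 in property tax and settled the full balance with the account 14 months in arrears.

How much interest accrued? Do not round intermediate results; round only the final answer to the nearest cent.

Interest: €410,000.00 × ((1 + 0.0075)^14 − 1) = €410,000.00 × 0.1102755… = €45,212.9664…

€45,212.97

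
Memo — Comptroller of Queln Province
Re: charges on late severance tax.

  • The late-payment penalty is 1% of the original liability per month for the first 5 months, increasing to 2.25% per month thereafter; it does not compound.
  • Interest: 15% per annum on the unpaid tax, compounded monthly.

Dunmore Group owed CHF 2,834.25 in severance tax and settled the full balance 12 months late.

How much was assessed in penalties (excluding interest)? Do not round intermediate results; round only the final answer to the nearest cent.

Penalty, months 1–5: 5 × 1% × CHF 2,834.25 = CHF 141.71…
Penalty, months 6–12: 7 × 2.25% × CHF 2,834.25 = CHF 446.39…
Total penalty = CHF 141.71… + CHF 446.39… = CHF 588.11

CHF 588.11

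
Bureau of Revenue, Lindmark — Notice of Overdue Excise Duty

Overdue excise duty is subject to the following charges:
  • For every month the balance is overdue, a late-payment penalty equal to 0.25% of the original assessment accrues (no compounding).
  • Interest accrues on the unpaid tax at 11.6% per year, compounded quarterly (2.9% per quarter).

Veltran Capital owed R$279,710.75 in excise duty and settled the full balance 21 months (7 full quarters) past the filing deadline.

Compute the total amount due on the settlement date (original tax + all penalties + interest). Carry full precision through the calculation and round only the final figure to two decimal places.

Late-payment penalty = 0.25% × R$279,710.75 × 21 mo = R$14,684.81…
Interest: R$279,710.75 × ((1 + 0.029)^7 − 1) = R$279,710.75 × 0.2215398… = R$61,967.0649…
Total = R$279,710.75 + R$14,684.8144… + R$61,967.0649… = R$356,362.63

R$356,362.63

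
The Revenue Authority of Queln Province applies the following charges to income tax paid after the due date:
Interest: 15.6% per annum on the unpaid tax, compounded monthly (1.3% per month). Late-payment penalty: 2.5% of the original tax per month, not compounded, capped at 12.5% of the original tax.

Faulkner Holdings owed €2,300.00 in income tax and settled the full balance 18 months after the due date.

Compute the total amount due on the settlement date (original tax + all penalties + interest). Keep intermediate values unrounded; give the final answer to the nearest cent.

€3,189.50

Penalty (uncapped): 18 × 2.5% × €2,300.00 = €1,035.00; cap = 12.5% × €2,300.00 = €287.50 → penalty = €287.50
Interest: €2,300.00 × ((1 + 0.013)^18 − 1) = €2,300.00 × 0.2617404… = €602.0030…
Total = €2,300.00 + €287.5000 + €602.0030… = €3,189.50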